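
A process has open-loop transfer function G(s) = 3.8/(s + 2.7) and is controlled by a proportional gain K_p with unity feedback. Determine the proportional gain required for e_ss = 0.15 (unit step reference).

K_p = 4.03

Steady-state error for a unit step on this type-0 loop is 1/(1 + K_p·G(0)).
G(0) = 1.407. Require 1/(1 + K_p·1.407) = 0.15, so 1 + 1.407·K_p = 6.667.
K_p = (6.667 − 1)/1.407 = 4.03.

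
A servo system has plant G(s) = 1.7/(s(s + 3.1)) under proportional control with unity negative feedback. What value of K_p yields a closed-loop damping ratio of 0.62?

K_p = 3.68

Closed-loop characteristic equation: s² + 3.1s + K_p·1.7 = 0.
So ω_n = √(1.7K_p) and 2ζω_n = 3.1, giving ζ = 3.1/(2√(1.7K_p)).
Setting ζ = 0.62: √(1.7K_p) = 3.1/(2·0.62) = 2.5, so K_p = 6.25/1.7 = 3.68.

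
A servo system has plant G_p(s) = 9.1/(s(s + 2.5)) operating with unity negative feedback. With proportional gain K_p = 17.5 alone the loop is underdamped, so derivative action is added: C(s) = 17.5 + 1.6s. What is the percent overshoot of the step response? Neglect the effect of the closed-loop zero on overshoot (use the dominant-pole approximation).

Forward path: (17.5 + 1.6s)·9.1/(s(s+2.5)). The closed-loop characteristic equation is s² + (2.5 + 9.1·1.6)s + 9.1·17.5 = 0.
That is s² + 17.06s + 159.2 = 0, so ω_n = 12.62 rad/s and ζ = 17.06/(2·12.62) = 0.6759.
%OS = 100·exp(−πζ/√(1−ζ²)) = 5.61%.

5.61%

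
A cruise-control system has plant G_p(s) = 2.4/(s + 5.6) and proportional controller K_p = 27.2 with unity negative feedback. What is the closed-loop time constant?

τ = 0.0141 s

Closed-loop transfer function: T(s) = K_p·G_p(s)/(1 + K_p·G_p(s)) = 65.28/(s + 5.6 + 65.28) = 65.28/(s + 70.88).
Time constant τ = 1/70.88 = 0.0141 s.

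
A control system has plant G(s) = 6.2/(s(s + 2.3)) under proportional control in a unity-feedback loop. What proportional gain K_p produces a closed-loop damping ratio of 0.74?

K_p = 0.39

Closed-loop characteristic equation: s² + 2.3s + K_p·6.2 = 0.
So ω_n = √(6.2K_p) and 2ζω_n = 2.3, giving ζ = 2.3/(2√(6.2K_p)).
Setting ζ = 0.74: √(6.2K_p) = 2.3/(2·0.74) = 1.554, so K_p = 2.415/6.2 = 0.39.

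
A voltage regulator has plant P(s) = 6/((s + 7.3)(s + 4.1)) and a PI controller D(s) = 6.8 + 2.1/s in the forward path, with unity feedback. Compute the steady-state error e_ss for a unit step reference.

0

The open loop D(s)P(s) has a pole at the origin (type 1), so the static position error constant is infinite and e_ss = 1/(1+∞) = 0.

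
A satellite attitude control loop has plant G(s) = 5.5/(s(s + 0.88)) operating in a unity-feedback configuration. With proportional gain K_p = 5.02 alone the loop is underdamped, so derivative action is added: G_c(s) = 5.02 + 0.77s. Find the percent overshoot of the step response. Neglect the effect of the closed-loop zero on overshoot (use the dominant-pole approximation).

17.4%

Forward path: (5.02 + 0.77s)·5.5/(s(s+0.88)). The closed-loop characteristic equation is s² + (0.88 + 5.5·0.77)s + 5.5·5.02 = 0.
That is s² + 5.115s + 27.61 = 0, so ω_n = 5.255 rad/s and ζ = 5.115/(2·5.255) = 0.4867.
%OS = 100·exp(−πζ/√(1−ζ²)) = 17.4%.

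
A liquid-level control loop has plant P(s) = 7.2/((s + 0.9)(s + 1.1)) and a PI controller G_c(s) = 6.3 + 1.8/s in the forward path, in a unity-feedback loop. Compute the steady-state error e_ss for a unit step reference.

The open loop G_c(s)P(s) has a pole at the origin (type 1), so the static position error constant is infinite and e_ss = 1/(1+∞) = 0.

0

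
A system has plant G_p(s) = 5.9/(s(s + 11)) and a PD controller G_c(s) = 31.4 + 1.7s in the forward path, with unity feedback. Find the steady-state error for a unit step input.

0

The open loop G_c(s)G_p(s) has a pole at the origin (type 1), so the static position error constant is infinite and e_ss = 1/(1+∞) = 0.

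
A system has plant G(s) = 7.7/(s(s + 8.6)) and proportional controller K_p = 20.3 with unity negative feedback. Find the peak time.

The closed-loop denominator s² + 8.6s + 156.3 gives ω_n = √156.3 = 12.5 and ζ = 8.6/(2ω_n) = 0.3439.
Damped frequency ω_d = ω_n√(1−ζ²) = 11.74 rad/s, so peak time T_p = π/ω_d = 0.268 s.

T_p = 0.268 s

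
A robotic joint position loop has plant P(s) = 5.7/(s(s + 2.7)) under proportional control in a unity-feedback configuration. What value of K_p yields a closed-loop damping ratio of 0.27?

K_p = 4.39

Closed-loop characteristic equation: s² + 2.7s + K_p·5.7 = 0.
So ω_n = √(5.7K_p) and 2ζω_n = 2.7, giving ζ = 2.7/(2√(5.7K_p)).
Setting ζ = 0.27: √(5.7K_p) = 2.7/(2·0.27) = 5, so K_p = 25/5.7 = 4.39.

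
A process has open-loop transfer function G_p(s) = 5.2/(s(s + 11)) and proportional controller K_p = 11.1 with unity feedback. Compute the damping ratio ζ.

ζ = 0.724

With unity feedback the closed-loop characteristic equation is s² + 11s + 11.1·5.2 = s² + 11s + 57.72 = 0.
Matching s² + 2ζω_n s + ω_n²: ω_n = √57.72 = 7.597 rad/s and 2ζω_n = 11, so ζ = 11/(2·7.597) = 0.724.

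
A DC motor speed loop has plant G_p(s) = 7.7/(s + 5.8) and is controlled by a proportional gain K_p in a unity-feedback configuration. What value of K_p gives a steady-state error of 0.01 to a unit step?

K_p = 74.6

Steady-state error for a unit step on this type-0 loop is 1/(1 + K_p·G_p(0)).
G_p(0) = 1.328. Require 1/(1 + K_p·1.328) = 0.01, so 1 + 1.328·K_p = 100.
K_p = (100 − 1)/1.328 = 74.6.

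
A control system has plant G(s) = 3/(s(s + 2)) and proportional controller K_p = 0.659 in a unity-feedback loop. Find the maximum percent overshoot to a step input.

The closed-loop denominator s² + 2s + 1.977 gives ω_n = √1.977 = 1.406 and ζ = 2/(2ω_n) = 0.7112.
%OS = 100·exp(−πζ/√(1−ζ²)) = 100·exp(−π·0.7112/√0.4942) = 4.17%.

4.17%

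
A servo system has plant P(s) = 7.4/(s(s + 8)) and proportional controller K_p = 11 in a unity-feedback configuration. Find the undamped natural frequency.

With unity feedback the closed-loop characteristic equation is s² + 8s + 11·7.4 = s² + 8s + 81.4 = 0.
So ω_n² = 81.4 ⇒ ω_n = 9.022 rad/s, and ζ = 8/(2ω_n) = 0.443.

ω_n = 9.02 rad/s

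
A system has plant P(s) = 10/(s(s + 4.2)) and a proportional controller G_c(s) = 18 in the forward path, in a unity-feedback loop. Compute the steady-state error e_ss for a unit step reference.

0

The open loop G_c(s)P(s) has a pole at the origin (type 1), so the static position error constant is infinite and e_ss = 1/(1+∞) = 0.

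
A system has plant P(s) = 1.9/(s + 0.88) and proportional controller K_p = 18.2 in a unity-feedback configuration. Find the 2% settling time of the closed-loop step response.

T_s ≈ 0.113 s

Closed-loop transfer function: T(s) = K_p·P(s)/(1 + K_p·P(s)) = 34.58/(s + 0.88 + 34.58) = 34.58/(s + 35.46).
Time constant τ = 1/35.46 = 0.0282 s, so the 2% settling time is about 4τ = 0.113 s.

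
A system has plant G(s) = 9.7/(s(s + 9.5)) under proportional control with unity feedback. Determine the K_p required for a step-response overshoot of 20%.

K_p = 11.2

From %OS = 100·exp(−πζ/√(1−ζ²)) = 20%, ζ = −ln(0.2)/√(π²+ln²(0.2)) = 0.4559.
Characteristic equation s² + 9.5s + 9.7K_p = 0 gives ζ = 9.5/(2√(9.7K_p)).
Setting ζ = 0.4559: √(9.7K_p) = 9.5/(2·0.4559) = 10.42, so K_p = 108.5/9.7 = 11.2.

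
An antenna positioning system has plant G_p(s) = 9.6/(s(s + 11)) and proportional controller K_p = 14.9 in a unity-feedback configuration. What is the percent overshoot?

Closed-loop characteristic equation: s² + 11s + 143 = 0, so ω_n = 11.96 rad/s and ζ = 11/(2·11.96) = 0.4599.
%OS = 100·exp(−πζ/√(1−ζ²)) = 100·exp(−π·0.4599/√0.7885) = 19.7%.

19.7%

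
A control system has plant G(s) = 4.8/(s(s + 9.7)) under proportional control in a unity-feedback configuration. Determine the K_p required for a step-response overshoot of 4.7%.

K_p = 10.1

From %OS = 100·exp(−πζ/√(1−ζ²)) = 4.7%, ζ = −ln(0.047)/√(π²+ln²(0.047)) = 0.6975.
Characteristic equation s² + 9.7s + 4.8K_p = 0 gives ζ = 9.7/(2√(4.8K_p)).
Setting ζ = 0.6975: √(4.8K_p) = 9.7/(2·0.6975) = 6.954, so K_p = 48.35/4.8 = 10.1.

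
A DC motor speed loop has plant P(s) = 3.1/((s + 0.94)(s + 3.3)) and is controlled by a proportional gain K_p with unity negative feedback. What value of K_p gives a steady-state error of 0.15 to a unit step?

K_p = 5.67

The loop is type 0, so e_ss(step) = 1/(1 + K_pos) with K_pos = K_p·P(0).
P(0) = 0.9994. Require 1/(1 + K_p·0.9994) = 0.15, so 1 + 0.9994·K_p = 6.667.
K_p = (6.667 − 1)/0.9994 = 5.67.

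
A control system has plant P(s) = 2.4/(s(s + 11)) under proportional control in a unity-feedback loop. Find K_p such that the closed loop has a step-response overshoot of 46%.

K_p = 219

From %OS = 100·exp(−πζ/√(1−ζ²)) = 46%, ζ = −ln(0.46)/√(π²+ln²(0.46)) = 0.24.
Characteristic equation s² + 11s + 2.4K_p = 0 gives ζ = 11/(2√(2.4K_p)).
Setting ζ = 0.24: √(2.4K_p) = 11/(2·0.24) = 22.92, so K_p = 525.4/2.4 = 219.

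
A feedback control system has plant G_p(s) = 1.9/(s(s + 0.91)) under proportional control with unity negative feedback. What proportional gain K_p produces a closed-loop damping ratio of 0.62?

Closed-loop characteristic equation: s² + 0.91s + K_p·1.9 = 0.
So ω_n = √(1.9K_p) and 2ζω_n = 0.91, giving ζ = 0.91/(2√(1.9K_p)).
Setting ζ = 0.62: √(1.9K_p) = 0.91/(2·0.62) = 0.7339, so K_p = 0.5386/1.9 = 0.283.

K_p = 0.283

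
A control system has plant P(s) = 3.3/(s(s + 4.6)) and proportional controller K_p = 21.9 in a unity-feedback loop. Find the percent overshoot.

41.4%

From 1 + K_pP(s) = 0: s² + 4.6s + 72.27 = 0 ⇒ ω_n = 8.501, ζ = 0.2706.
%OS = 100·exp(−πζ/√(1−ζ²)) = 100·exp(−π·0.2706/√0.9268) = 41.4%.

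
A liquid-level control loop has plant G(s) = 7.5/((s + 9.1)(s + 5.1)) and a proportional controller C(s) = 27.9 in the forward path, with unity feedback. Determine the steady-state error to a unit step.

The loop is type 0. Static position error constant K_pos = C(0)·G(0) = 27.9·0.1616 = 4.509.
Steady-state error to a unit step: e_ss = 1/(1+K_pos) = 1/5.509 = 0.182.

0.182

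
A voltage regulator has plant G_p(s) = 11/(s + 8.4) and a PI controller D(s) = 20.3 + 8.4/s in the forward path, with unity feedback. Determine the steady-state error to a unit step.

0

The open loop D(s)G_p(s) has a pole at the origin (type 1), so the static position error constant is infinite and e_ss = 1/(1+∞) = 0.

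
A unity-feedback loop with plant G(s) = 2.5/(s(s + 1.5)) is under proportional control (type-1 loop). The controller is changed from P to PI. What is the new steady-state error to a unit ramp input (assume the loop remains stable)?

0

The integrator raises the loop to type 2, so K_v → ∞ and e_ss to a ramp is zero.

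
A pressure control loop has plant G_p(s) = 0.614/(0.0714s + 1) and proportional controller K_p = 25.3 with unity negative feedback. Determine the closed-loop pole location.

Closed loop: T(s) = K_p·G_p/(1+K_p·G_p) = 15.53/(0.0714s + 1 + 15.53), with pole at s = −(1 + 15.53)/0.0714 = −231.6.

s = -231.6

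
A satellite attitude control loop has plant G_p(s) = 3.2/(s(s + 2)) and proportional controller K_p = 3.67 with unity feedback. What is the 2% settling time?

T_s ≈ 4 s

The closed-loop denominator s² + 2s + 11.74 gives ω_n = √11.74 = 3.427 and ζ = 2/(2ω_n) = 0.2918.
2% settling time T_s ≈ 4/(ζω_n) = 4/1 = 4 s.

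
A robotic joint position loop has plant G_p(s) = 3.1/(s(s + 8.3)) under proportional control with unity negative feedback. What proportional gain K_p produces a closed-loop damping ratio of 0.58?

K_p = 16.5

Closed-loop characteristic equation: s² + 8.3s + K_p·3.1 = 0.
So ω_n = √(3.1K_p) and 2ζω_n = 8.3, giving ζ = 8.3/(2√(3.1K_p)).
Setting ζ = 0.58: √(3.1K_p) = 8.3/(2·0.58) = 7.155, so K_p = 51.2/3.1 = 16.5.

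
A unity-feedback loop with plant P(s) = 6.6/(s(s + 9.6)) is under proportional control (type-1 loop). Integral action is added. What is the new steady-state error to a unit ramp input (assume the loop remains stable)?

0

The integrator raises the loop to type 2, so K_v → ∞ and e_ss to a ramp is zero.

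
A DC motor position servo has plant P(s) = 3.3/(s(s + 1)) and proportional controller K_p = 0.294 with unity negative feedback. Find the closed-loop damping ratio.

With unity feedback the closed-loop characteristic equation is s² + 1s + 0.294·3.3 = s² + 1s + 0.9702 = 0.
So ω_n² = 0.9702 ⇒ ω_n = 0.985 rad/s, and ζ = 1/(2ω_n) = 0.508.

ζ = 0.508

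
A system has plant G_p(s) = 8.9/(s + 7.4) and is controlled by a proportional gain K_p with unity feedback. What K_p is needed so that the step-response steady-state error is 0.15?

K_p = 4.71

For a type-0 loop with proportional control, e_ss = 1/(1 + K_p·G_p(0)).
G_p(0) = 1.203. Require 1/(1 + K_p·1.203) = 0.15, so 1 + 1.203·K_p = 6.667.
K_p = (6.667 − 1)/1.203 = 4.71.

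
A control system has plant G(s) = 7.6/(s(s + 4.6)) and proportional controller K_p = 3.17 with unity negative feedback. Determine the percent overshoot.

18.9%

From 1 + K_pG(s) = 0: s² + 4.6s + 24.09 = 0 ⇒ ω_n = 4.908, ζ = 0.4686.
%OS = 100·exp(−πζ/√(1−ζ²)) = 100·exp(−π·0.4686/√0.7804) = 18.9%.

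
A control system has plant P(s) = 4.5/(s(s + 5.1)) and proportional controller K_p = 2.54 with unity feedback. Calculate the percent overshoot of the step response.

From 1 + K_pP(s) = 0: s² + 5.1s + 11.43 = 0 ⇒ ω_n = 3.381, ζ = 0.7543.
%OS = 100·exp(−πζ/√(1−ζ²)) = 100·exp(−π·0.7543/√0.4311) = 2.71%.

2.71%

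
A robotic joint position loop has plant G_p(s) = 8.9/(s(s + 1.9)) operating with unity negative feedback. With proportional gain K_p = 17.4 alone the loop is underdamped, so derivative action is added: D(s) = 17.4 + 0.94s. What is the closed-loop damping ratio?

Forward path: (17.4 + 0.94s)·8.9/(s(s+1.9)). The closed-loop characteristic equation is s² + (1.9 + 8.9·0.94)s + 8.9·17.4 = 0.
That is s² + 10.27s + 154.9 = 0, so ω_n = 12.44 rad/s and ζ = 10.27/(2·12.44) = 0.4125.

ζ = 0.412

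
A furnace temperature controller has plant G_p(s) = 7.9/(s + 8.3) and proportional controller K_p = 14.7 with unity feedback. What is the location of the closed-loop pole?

s = -124.4

Closed-loop transfer function: T(s) = K_p·G_p(s)/(1 + K_p·G_p(s)) = 116.1/(s + 8.3 + 116.1) = 116.1/(s + 124.4).
The closed-loop pole is at s = −124.4.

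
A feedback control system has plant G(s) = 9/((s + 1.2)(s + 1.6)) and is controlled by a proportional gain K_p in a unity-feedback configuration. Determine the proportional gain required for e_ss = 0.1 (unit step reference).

The loop is type 0, so e_ss(step) = 1/(1 + K_pos) with K_pos = K_p·G(0).
G(0) = 4.688. Require 1/(1 + K_p·4.688) = 0.1, so 1 + 4.688·K_p = 10.
K_p = (10 − 1)/4.688 = 1.92.

K_p = 1.92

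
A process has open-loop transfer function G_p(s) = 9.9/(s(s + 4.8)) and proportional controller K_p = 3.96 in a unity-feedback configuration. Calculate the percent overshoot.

27.2%

Closed-loop characteristic equation: s² + 4.8s + 39.2 = 0, so ω_n = 6.261 rad/s and ζ = 4.8/(2·6.261) = 0.3833.
%OS = 100·exp(−πζ/√(1−ζ²)) = 100·exp(−π·0.3833/√0.8531) = 27.2%.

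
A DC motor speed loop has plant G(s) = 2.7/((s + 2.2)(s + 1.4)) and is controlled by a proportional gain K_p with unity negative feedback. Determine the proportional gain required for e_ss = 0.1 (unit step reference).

The loop is type 0, so e_ss(step) = 1/(1 + K_pos) with K_pos = K_p·G(0).
G(0) = 0.8766. Require 1/(1 + K_p·0.8766) = 0.1, so 1 + 0.8766·K_p = 10.
K_p = (10 − 1)/0.8766 = 10.3.

K_p = 10.3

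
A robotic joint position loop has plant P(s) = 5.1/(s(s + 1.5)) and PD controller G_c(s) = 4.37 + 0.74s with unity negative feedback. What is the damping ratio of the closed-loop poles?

Forward path: (4.37 + 0.74s)·5.1/(s(s+1.5)). The closed-loop characteristic equation is s² + (1.5 + 5.1·0.74)s + 5.1·4.37 = 0.
That is s² + 5.274s + 22.29 = 0, so ω_n = 4.721 rad/s and ζ = 5.274/(2·4.721) = 0.5586.

ζ = 0.559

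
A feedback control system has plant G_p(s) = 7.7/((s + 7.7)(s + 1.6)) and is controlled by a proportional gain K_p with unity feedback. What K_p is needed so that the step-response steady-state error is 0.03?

For a type-0 loop with proportional control, e_ss = 1/(1 + K_p·G_p(0)).
G_p(0) = 0.625. Require 1/(1 + K_p·0.625) = 0.03, so 1 + 0.625·K_p = 33.33.
K_p = (33.33 − 1)/0.625 = 51.7.

K_p = 51.7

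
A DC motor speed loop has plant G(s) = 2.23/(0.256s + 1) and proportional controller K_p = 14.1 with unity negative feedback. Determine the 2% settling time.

Closed loop: T(s) = K_p·G/(1+K_p·G) = 31.44/(0.256s + 1 + 31.44), with pole at s = −(1 + 31.44)/0.256 = −126.7.
τ = 1/126.7 = 0.007891 s, so 2% settling time ≈ 4τ = 0.0316 s.

T_s ≈ 0.0316 s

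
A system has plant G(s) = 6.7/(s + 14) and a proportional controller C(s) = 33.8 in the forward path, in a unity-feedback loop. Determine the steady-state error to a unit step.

The loop is type 0. Static position error constant K_pos = C(0)·G(0) = 33.8·0.4786 = 16.18.
Steady-state error to a unit step: e_ss = 1/(1+K_pos) = 1/17.18 = 0.0582.

0.0582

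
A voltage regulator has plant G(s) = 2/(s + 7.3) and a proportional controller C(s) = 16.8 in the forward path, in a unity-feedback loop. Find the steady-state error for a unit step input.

0.178

The loop is type 0. Static position error constant K_pos = C(0)·G(0) = 16.8·0.274 = 4.603.
Steady-state error to a unit step: e_ss = 1/(1+K_pos) = 1/5.603 = 0.178.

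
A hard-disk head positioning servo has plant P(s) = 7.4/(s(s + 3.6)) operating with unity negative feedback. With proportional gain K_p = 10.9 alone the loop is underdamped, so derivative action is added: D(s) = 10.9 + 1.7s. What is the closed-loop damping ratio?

ζ = 0.901

Forward path: (10.9 + 1.7s)·7.4/(s(s+3.6)). The closed-loop characteristic equation is s² + (3.6 + 7.4·1.7)s + 7.4·10.9 = 0.
That is s² + 16.18s + 80.66 = 0, so ω_n = 8.981 rad/s and ζ = 16.18/(2·8.981) = 0.9008.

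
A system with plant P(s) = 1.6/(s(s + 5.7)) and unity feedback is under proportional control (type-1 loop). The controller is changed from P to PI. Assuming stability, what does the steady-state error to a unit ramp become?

The integrator raises the loop to type 2, so K_v → ∞ and e_ss to a ramp is zero.

0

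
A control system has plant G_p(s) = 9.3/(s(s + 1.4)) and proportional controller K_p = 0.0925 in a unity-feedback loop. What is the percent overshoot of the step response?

From 1 + K_pG_p(s) = 0: s² + 1.4s + 0.8603 = 0 ⇒ ω_n = 0.9275, ζ = 0.7547.
%OS = 100·exp(−πζ/√(1−ζ²)) = 100·exp(−π·0.7547/√0.4304) = 2.69%.

2.69%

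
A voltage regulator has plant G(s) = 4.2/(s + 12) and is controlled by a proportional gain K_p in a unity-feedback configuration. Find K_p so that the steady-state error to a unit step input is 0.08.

For a type-0 loop with proportional control, e_ss = 1/(1 + K_p·G(0)).
G(0) = 0.35. Require 1/(1 + K_p·0.35) = 0.08, so 1 + 0.35·K_p = 12.5.
K_p = (12.5 − 1)/0.35 = 32.9.

K_p = 32.9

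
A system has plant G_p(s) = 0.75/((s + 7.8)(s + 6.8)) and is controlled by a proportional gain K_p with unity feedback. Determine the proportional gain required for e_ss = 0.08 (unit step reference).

For a type-0 loop with proportional control, e_ss = 1/(1 + K_p·G_p(0)).
G_p(0) = 0.01414. Require 1/(1 + K_p·0.01414) = 0.08, so 1 + 0.01414·K_p = 12.5.
K_p = (12.5 − 1)/0.01414 = 813.

K_p = 813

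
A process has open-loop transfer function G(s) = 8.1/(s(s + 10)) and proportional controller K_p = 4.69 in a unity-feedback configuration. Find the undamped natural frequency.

ω_n = 6.16 rad/s

With unity feedback the closed-loop characteristic equation is s² + 10s + 4.69·8.1 = s² + 10s + 37.99 = 0.
So ω_n² = 37.99 ⇒ ω_n = 6.164 rad/s, and ζ = 10/(2ω_n) = 0.811.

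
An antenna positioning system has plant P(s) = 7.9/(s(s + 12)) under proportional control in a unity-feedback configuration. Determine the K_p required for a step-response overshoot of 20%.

K_p = 21.9

From %OS = 100·exp(−πζ/√(1−ζ²)) = 20%, ζ = −ln(0.2)/√(π²+ln²(0.2)) = 0.4559.
Characteristic equation s² + 12s + 7.9K_p = 0 gives ζ = 12/(2√(7.9K_p)).
Setting ζ = 0.4559: √(7.9K_p) = 12/(2·0.4559) = 13.16, so K_p = 173.2/7.9 = 21.9.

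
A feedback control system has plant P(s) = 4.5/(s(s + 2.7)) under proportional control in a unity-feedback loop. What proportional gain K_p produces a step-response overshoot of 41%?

From %OS = 100·exp(−πζ/√(1−ζ²)) = 41%, ζ = −ln(0.41)/√(π²+ln²(0.41)) = 0.273.
Characteristic equation s² + 2.7s + 4.5K_p = 0 gives ζ = 2.7/(2√(4.5K_p)).
Setting ζ = 0.273: √(4.5K_p) = 2.7/(2·0.273) = 4.945, so K_p = 24.45/4.5 = 5.43.

K_p = 5.43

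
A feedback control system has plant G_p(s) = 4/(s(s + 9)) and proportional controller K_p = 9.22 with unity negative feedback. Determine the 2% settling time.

T_s ≈ 0.889 s

Closed-loop characteristic equation: s² + 9s + 36.88 = 0, so ω_n = 6.073 rad/s and ζ = 9/(2·6.073) = 0.741.
2% settling time T_s ≈ 4/(ζω_n) = 4/4.5 = 0.889 s.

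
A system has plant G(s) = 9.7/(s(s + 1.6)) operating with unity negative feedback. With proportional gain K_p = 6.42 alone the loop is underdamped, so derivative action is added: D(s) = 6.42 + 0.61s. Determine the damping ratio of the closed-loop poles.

Forward path: (6.42 + 0.61s)·9.7/(s(s+1.6)). The closed-loop characteristic equation is s² + (1.6 + 9.7·0.61)s + 9.7·6.42 = 0.
That is s² + 7.517s + 62.27 = 0, so ω_n = 7.891 rad/s and ζ = 7.517/(2·7.891) = 0.4763.

ζ = 0.476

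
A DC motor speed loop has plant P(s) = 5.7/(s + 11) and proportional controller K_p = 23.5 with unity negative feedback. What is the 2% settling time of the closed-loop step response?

Closed-loop transfer function: T(s) = K_p·P(s)/(1 + K_p·P(s)) = 134/(s + 11 + 134) = 134/(s + 145).
Time constant τ = 1/145 = 0.006899 s, so the 2% settling time is about 4τ = 0.0276 s.

T_s ≈ 0.0276 s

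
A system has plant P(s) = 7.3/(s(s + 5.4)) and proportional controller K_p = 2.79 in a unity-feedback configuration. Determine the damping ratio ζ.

ζ = 0.598

The closed-loop denominator is s(s+5.4) + 2.79·7.3 = s² + 5.4s + 20.37.
So ω_n² = 20.37 ⇒ ω_n = 4.513 rad/s, and ζ = 5.4/(2ω_n) = 0.598.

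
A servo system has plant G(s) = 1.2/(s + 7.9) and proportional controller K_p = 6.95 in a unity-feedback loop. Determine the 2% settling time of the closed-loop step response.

Closed-loop transfer function: T(s) = K_p·G(s)/(1 + K_p·G(s)) = 8.34/(s + 7.9 + 8.34) = 8.34/(s + 16.24).
Time constant τ = 1/16.24 = 0.06158 s, so the 2% settling time is about 4τ = 0.246 s.

T_s ≈ 0.246 s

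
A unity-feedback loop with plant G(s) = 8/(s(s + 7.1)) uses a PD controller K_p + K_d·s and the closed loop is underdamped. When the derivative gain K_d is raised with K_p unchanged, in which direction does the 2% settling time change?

decrease

Characteristic equation s² + (7.1 + 8K_d)s + 8K_p = 0: raising K_d increases ζω_n = (7.1+8K_d)/2 while the loop stays underdamped, so T_s ≈ 4/(ζω_n) decreases.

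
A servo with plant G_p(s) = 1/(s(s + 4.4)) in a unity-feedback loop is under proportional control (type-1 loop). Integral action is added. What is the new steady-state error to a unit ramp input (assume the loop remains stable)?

0

The integrator raises the loop to type 2, so K_v → ∞ and e_ss to a ramp is zero.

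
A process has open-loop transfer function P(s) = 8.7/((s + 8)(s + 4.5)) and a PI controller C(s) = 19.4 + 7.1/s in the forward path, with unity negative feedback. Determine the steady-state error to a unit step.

The open loop C(s)P(s) has a pole at the origin (type 1), so the static position error constant is infinite and e_ss = 1/(1+∞) = 0.

0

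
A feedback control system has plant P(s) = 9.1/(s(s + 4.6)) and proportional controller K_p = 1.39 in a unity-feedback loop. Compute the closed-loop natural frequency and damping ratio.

With unity feedback the closed-loop characteristic equation is s² + 4.6s + 1.39·9.1 = s² + 4.6s + 12.65 = 0.
Matching s² + 2ζω_n s + ω_n²: ω_n = √12.65 = 3.557 rad/s and 2ζω_n = 4.6, so ζ = 4.6/(2·3.557) = 0.647.

ω_n = 3.56 rad/s, ζ = 0.647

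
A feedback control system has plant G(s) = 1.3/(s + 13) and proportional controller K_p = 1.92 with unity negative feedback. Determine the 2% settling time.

Closed-loop transfer function: T(s) = K_p·G(s)/(1 + K_p·G(s)) = 2.496/(s + 13 + 2.496) = 2.496/(s + 15.5).
Time constant τ = 1/15.5 = 0.06453 s, so the 2% settling time is about 4τ = 0.258 s.

T_s ≈ 0.258 s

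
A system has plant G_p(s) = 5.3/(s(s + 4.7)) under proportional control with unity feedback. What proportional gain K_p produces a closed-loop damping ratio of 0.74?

K_p = 1.9

Closed-loop characteristic equation: s² + 4.7s + K_p·5.3 = 0.
So ω_n = √(5.3K_p) and 2ζω_n = 4.7, giving ζ = 4.7/(2√(5.3K_p)).
Setting ζ = 0.74: √(5.3K_p) = 4.7/(2·0.74) = 3.176, so K_p = 10.08/5.3 = 1.9.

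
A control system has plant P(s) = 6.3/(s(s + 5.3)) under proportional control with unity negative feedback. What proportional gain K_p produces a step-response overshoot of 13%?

K_p = 3.76

From %OS = 100·exp(−πζ/√(1−ζ²)) = 13%, ζ = −ln(0.13)/√(π²+ln²(0.13)) = 0.5446.
Characteristic equation s² + 5.3s + 6.3K_p = 0 gives ζ = 5.3/(2√(6.3K_p)).
Setting ζ = 0.5446: √(6.3K_p) = 5.3/(2·0.5446) = 4.866, so K_p = 23.67/6.3 = 3.76.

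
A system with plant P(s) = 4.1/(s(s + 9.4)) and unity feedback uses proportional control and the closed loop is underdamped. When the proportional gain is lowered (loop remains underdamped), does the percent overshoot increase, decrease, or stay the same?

ζ = 9.4/(2√(4.1K_p)) rises as K_p falls; higher damping means less overshoot.

decrease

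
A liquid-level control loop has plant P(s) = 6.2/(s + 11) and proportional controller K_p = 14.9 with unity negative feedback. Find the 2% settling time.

T_s ≈ 0.0387 s

Closed-loop transfer function: T(s) = K_p·P(s)/(1 + K_p·P(s)) = 92.38/(s + 11 + 92.38) = 92.38/(s + 103.4).
Time constant τ = 1/103.4 = 0.009673 s, so the 2% settling time is about 4τ = 0.0387 s.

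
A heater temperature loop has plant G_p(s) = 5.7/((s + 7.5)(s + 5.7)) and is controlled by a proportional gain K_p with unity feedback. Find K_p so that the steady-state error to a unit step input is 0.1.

For a type-0 loop with proportional control, e_ss = 1/(1 + K_p·G_p(0)).
G_p(0) = 0.1333. Require 1/(1 + K_p·0.1333) = 0.1, so 1 + 0.1333·K_p = 10.
K_p = (10 − 1)/0.1333 = 67.5.

K_p = 67.5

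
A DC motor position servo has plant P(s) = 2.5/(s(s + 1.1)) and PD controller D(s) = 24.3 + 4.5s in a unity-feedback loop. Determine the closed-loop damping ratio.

Forward path: (24.3 + 4.5s)·2.5/(s(s+1.1)). The closed-loop characteristic equation is s² + (1.1 + 2.5·4.5)s + 2.5·24.3 = 0.
That is s² + 12.35s + 60.75 = 0, so ω_n = 7.794 rad/s and ζ = 12.35/(2·7.794) = 0.7923.

ζ = 0.792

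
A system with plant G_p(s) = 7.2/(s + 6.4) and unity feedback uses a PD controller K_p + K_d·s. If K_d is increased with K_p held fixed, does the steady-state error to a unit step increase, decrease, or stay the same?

K_d affects only the transient (the s-coefficient); the DC loop gain, and hence e_ss, depends only on K_p.

unchanged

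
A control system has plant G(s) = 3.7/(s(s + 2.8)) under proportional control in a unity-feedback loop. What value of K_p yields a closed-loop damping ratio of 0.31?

Closed-loop characteristic equation: s² + 2.8s + K_p·3.7 = 0.
So ω_n = √(3.7K_p) and 2ζω_n = 2.8, giving ζ = 2.8/(2√(3.7K_p)).
Setting ζ = 0.31: √(3.7K_p) = 2.8/(2·0.31) = 4.516, so K_p = 20.4/3.7 = 5.51.

K_p = 5.51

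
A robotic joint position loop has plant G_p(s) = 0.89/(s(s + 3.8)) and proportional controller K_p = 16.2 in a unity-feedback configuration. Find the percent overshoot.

16.3%

The closed-loop denominator s² + 3.8s + 14.42 gives ω_n = √14.42 = 3.797 and ζ = 3.8/(2ω_n) = 0.5004.
%OS = 100·exp(−πζ/√(1−ζ²)) = 100·exp(−π·0.5004/√0.7496) = 16.3%.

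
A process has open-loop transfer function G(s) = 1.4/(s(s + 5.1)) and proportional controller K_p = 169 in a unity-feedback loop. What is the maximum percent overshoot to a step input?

59%

Closed-loop characteristic equation: s² + 5.1s + 236.6 = 0, so ω_n = 15.38 rad/s and ζ = 5.1/(2·15.38) = 0.1658.
%OS = 100·exp(−πζ/√(1−ζ²)) = 100·exp(−π·0.1658/√0.9725) = 59%.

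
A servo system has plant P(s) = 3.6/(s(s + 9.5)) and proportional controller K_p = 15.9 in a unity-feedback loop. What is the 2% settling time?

Closed-loop characteristic equation: s² + 9.5s + 57.24 = 0, so ω_n = 7.566 rad/s and ζ = 9.5/(2·7.566) = 0.6278.
2% settling time T_s ≈ 4/(ζω_n) = 4/4.75 = 0.842 s.

T_s ≈ 0.842 s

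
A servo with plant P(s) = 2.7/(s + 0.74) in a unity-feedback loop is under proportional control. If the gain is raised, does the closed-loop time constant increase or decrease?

decrease

Closed-loop pole is at s = −(0.74+K_p·2.7); larger K_p moves it further left, so τ = 1/(0.74+K_p·2.7) decreases.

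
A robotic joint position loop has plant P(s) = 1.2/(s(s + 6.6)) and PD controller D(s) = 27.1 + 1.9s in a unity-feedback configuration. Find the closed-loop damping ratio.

ζ = 0.779

Forward path: (27.1 + 1.9s)·1.2/(s(s+6.6)). The closed-loop characteristic equation is s² + (6.6 + 1.2·1.9)s + 1.2·27.1 = 0.
That is s² + 8.88s + 32.52 = 0, so ω_n = 5.703 rad/s and ζ = 8.88/(2·5.703) = 0.7786.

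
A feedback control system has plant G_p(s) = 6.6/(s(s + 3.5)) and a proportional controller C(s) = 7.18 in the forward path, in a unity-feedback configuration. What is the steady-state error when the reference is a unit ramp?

0.0739

The loop has one pole at the origin (type 1). Velocity error constant K_v = lim_{s→0} s·C(s)G_p(s) = 7.18·6.6/3.5 = 13.54.
Steady-state error to a unit ramp: e_ss = 1/K_v = 0.0739.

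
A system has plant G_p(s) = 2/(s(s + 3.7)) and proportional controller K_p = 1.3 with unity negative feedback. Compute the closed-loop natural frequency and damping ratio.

1 + K_p·G_p(s) = 0 gives s² + 3.7s + 2.6 = 0.
So ω_n² = 2.6 ⇒ ω_n = 1.612 rad/s, and ζ = 3.7/(2ω_n) = 1.15.

ω_n = 1.61 rad/s, ζ = 1.15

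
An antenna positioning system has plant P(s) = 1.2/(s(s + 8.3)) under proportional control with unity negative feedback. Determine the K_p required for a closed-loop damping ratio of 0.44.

K_p = 74.1

Closed-loop characteristic equation: s² + 8.3s + K_p·1.2 = 0.
So ω_n = √(1.2K_p) and 2ζω_n = 8.3, giving ζ = 8.3/(2√(1.2K_p)).
Setting ζ = 0.44: √(1.2K_p) = 8.3/(2·0.44) = 9.432, so K_p = 88.96/1.2 = 74.1.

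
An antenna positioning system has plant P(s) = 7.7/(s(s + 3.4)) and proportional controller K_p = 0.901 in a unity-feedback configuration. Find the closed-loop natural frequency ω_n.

ω_n = 2.63 rad/s

The closed-loop denominator is s(s+3.4) + 0.901·7.7 = s² + 3.4s + 6.938.
So ω_n² = 6.938 ⇒ ω_n = 2.634 rad/s, and ζ = 3.4/(2ω_n) = 0.645.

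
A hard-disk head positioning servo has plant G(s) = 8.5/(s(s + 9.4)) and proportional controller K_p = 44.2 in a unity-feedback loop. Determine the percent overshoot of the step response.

45.6%

From 1 + K_pG(s) = 0: s² + 9.4s + 375.7 = 0 ⇒ ω_n = 19.38, ζ = 0.2425.
%OS = 100·exp(−πζ/√(1−ζ²)) = 100·exp(−π·0.2425/√0.9412) = 45.6%.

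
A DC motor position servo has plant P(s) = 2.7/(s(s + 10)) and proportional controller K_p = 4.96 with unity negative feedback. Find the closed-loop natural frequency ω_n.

The closed-loop denominator is s(s+10) + 4.96·2.7 = s² + 10s + 13.39.
So ω_n² = 13.39 ⇒ ω_n = 3.66 rad/s, and ζ = 10/(2ω_n) = 1.37.

ω_n = 3.66 rad/s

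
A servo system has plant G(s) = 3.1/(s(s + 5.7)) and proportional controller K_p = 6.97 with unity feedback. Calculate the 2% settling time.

T_s ≈ 1.4 s

Closed-loop characteristic equation: s² + 5.7s + 21.61 = 0, so ω_n = 4.648 rad/s and ζ = 5.7/(2·4.648) = 0.6131.
2% settling time T_s ≈ 4/(ζω_n) = 4/2.85 = 1.4 s.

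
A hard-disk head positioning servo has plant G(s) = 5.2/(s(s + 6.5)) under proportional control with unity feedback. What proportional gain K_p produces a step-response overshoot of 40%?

K_p = 25.9

From %OS = 100·exp(−πζ/√(1−ζ²)) = 40%, ζ = −ln(0.4)/√(π²+ln²(0.4)) = 0.28.
Characteristic equation s² + 6.5s + 5.2K_p = 0 gives ζ = 6.5/(2√(5.2K_p)).
Setting ζ = 0.28: √(5.2K_p) = 6.5/(2·0.28) = 11.61, so K_p = 134.7/5.2 = 25.9.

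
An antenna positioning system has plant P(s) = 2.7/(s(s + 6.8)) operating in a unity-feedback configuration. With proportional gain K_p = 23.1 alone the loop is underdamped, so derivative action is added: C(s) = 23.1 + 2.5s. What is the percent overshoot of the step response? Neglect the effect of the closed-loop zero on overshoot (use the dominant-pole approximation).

0.528%

Forward path: (23.1 + 2.5s)·2.7/(s(s+6.8)). The closed-loop characteristic equation is s² + (6.8 + 2.7·2.5)s + 2.7·23.1 = 0.
That is s² + 13.55s + 62.37 = 0, so ω_n = 7.897 rad/s and ζ = 13.55/(2·7.897) = 0.8579.
%OS = 100·exp(−πζ/√(1−ζ²)) = 0.528%.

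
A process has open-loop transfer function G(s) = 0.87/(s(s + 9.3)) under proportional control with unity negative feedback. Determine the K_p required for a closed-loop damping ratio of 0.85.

Closed-loop characteristic equation: s² + 9.3s + K_p·0.87 = 0.
So ω_n = √(0.87K_p) and 2ζω_n = 9.3, giving ζ = 9.3/(2√(0.87K_p)).
Setting ζ = 0.85: √(0.87K_p) = 9.3/(2·0.85) = 5.471, so K_p = 29.93/0.87 = 34.4.

K_p = 34.4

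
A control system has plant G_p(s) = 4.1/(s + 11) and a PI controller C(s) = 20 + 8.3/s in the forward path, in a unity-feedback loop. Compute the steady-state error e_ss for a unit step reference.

The open loop C(s)G_p(s) has a pole at the origin (type 1), so the static position error constant is infinite and e_ss = 1/(1+∞) = 0.

0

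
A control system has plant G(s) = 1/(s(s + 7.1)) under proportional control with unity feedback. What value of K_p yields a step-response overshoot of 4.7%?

K_p = 25.9

From %OS = 100·exp(−πζ/√(1−ζ²)) = 4.7%, ζ = −ln(0.047)/√(π²+ln²(0.047)) = 0.6975.
Characteristic equation s² + 7.1s + 1K_p = 0 gives ζ = 7.1/(2√(1K_p)).
Setting ζ = 0.6975: √(1K_p) = 7.1/(2·0.6975) = 5.09, so K_p = 25.91/1 = 25.9.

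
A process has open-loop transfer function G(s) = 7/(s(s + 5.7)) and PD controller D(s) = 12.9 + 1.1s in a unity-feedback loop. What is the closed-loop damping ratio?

ζ = 0.705

Forward path: (12.9 + 1.1s)·7/(s(s+5.7)). The closed-loop characteristic equation is s² + (5.7 + 7·1.1)s + 7·12.9 = 0.
That is s² + 13.4s + 90.3 = 0, so ω_n = 9.503 rad/s and ζ = 13.4/(2·9.503) = 0.7051.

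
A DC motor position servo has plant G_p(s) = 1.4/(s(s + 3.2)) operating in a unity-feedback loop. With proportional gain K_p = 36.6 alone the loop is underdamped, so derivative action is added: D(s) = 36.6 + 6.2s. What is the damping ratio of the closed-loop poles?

ζ = 0.83

Forward path: (36.6 + 6.2s)·1.4/(s(s+3.2)). The closed-loop characteristic equation is s² + (3.2 + 1.4·6.2)s + 1.4·36.6 = 0.
That is s² + 11.88s + 51.24 = 0, so ω_n = 7.158 rad/s and ζ = 11.88/(2·7.158) = 0.8298.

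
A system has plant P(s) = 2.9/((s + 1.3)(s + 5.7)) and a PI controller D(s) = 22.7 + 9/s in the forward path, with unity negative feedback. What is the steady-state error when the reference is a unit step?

The open loop D(s)P(s) has a pole at the origin (type 1), so the static position error constant is infinite and e_ss = 1/(1+∞) = 0.

0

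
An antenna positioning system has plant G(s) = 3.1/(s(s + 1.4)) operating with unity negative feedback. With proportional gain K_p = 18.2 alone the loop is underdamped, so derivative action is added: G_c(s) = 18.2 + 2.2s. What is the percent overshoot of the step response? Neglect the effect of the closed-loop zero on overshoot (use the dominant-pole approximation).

12.8%

Forward path: (18.2 + 2.2s)·3.1/(s(s+1.4)). The closed-loop characteristic equation is s² + (1.4 + 3.1·2.2)s + 3.1·18.2 = 0.
That is s² + 8.22s + 56.42 = 0, so ω_n = 7.511 rad/s and ζ = 8.22/(2·7.511) = 0.5472.
%OS = 100·exp(−πζ/√(1−ζ²)) = 12.8%.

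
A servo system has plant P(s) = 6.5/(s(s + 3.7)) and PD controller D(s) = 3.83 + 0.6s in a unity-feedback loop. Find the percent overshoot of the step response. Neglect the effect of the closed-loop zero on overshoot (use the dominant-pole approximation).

2.49%

Forward path: (3.83 + 0.6s)·6.5/(s(s+3.7)). The closed-loop characteristic equation is s² + (3.7 + 6.5·0.6)s + 6.5·3.83 = 0.
That is s² + 7.6s + 24.89 = 0, so ω_n = 4.989 rad/s and ζ = 7.6/(2·4.989) = 0.7616.
%OS = 100·exp(−πζ/√(1−ζ²)) = 2.49%.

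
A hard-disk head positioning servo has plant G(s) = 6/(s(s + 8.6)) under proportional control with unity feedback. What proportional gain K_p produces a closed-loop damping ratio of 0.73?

Closed-loop characteristic equation: s² + 8.6s + K_p·6 = 0.
So ω_n = √(6K_p) and 2ζω_n = 8.6, giving ζ = 8.6/(2√(6K_p)).
Setting ζ = 0.73: √(6K_p) = 8.6/(2·0.73) = 5.89, so K_p = 34.7/6 = 5.78.

K_p = 5.78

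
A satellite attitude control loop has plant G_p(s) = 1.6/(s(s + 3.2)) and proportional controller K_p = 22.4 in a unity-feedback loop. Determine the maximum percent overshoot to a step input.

The closed-loop denominator s² + 3.2s + 35.84 gives ω_n = √35.84 = 5.987 and ζ = 3.2/(2ω_n) = 0.2673.
%OS = 100·exp(−πζ/√(1−ζ²)) = 100·exp(−π·0.2673/√0.9286) = 41.8%.

41.8%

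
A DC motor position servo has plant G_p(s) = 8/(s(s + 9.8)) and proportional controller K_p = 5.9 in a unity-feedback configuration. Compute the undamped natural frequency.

ω_n = 6.87 rad/s

The closed-loop denominator is s(s+9.8) + 5.9·8 = s² + 9.8s + 47.2.
Matching s² + 2ζω_n s + ω_n²: ω_n = √47.2 = 6.87 rad/s and 2ζω_n = 9.8, so ζ = 9.8/(2·6.87) = 0.713.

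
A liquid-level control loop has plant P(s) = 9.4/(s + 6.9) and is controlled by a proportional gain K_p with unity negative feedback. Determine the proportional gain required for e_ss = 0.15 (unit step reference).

K_p = 4.16

For a type-0 loop with proportional control, e_ss = 1/(1 + K_p·P(0)).
P(0) = 1.362. Require 1/(1 + K_p·1.362) = 0.15, so 1 + 1.362·K_p = 6.667.
K_p = (6.667 − 1)/1.362 = 4.16.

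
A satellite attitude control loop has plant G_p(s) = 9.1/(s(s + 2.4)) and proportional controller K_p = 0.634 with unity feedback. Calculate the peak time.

T_p = 1.51 s

The closed-loop denominator s² + 2.4s + 5.769 gives ω_n = √5.769 = 2.402 and ζ = 2.4/(2ω_n) = 0.4996.
Damped frequency ω_d = ω_n√(1−ζ²) = 2.081 rad/s, so peak time T_p = π/ω_d = 1.51 s.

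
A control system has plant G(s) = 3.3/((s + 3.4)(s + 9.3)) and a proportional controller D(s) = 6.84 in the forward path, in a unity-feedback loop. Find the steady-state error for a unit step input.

0.583

The loop is type 0. Static position error constant K_pos = D(0)·G(0) = 6.84·0.1044 = 0.7139.
Steady-state error to a unit step: e_ss = 1/(1+K_pos) = 1/1.714 = 0.583.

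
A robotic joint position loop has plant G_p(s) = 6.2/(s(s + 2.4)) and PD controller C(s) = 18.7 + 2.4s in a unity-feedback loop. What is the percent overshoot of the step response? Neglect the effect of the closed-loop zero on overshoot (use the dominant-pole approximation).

1.46%

Forward path: (18.7 + 2.4s)·6.2/(s(s+2.4)). The closed-loop characteristic equation is s² + (2.4 + 6.2·2.4)s + 6.2·18.7 = 0.
That is s² + 17.28s + 115.9 = 0, so ω_n = 10.77 rad/s and ζ = 17.28/(2·10.77) = 0.8024.
%OS = 100·exp(−πζ/√(1−ζ²)) = 1.46%.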